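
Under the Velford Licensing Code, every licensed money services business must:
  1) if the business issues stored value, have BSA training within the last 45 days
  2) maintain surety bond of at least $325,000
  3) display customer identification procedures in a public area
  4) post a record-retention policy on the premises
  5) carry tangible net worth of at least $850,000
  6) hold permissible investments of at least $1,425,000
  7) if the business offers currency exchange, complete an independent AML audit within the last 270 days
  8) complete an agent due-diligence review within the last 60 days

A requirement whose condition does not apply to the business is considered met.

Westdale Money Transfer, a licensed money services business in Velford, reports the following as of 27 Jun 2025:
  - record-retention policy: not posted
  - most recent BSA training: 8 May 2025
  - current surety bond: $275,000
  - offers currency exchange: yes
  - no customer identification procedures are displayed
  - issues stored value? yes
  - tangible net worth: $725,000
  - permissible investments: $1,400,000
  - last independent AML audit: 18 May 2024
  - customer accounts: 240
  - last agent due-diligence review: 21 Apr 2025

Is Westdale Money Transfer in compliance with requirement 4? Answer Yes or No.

4. record-retention policy absent → not met

No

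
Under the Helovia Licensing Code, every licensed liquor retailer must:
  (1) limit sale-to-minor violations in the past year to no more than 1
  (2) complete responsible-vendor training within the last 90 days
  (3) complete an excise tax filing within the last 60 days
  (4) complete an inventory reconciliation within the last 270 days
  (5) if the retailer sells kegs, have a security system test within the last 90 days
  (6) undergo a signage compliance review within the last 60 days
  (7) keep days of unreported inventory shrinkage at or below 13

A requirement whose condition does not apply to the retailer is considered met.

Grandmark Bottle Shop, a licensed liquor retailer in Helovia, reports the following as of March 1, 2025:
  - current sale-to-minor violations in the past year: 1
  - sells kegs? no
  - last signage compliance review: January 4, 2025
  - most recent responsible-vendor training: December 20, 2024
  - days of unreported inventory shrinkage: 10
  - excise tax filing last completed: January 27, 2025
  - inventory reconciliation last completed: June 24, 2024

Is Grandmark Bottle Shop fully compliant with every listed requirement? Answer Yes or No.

1. sale-to-minor violations in the past year 1 ≤ 1 → met
2. responsible-vendor training 71 days ago vs limit 90 → met
3. excise tax filing 33 days ago vs limit 60 → met
4. inventory reconciliation 250 days ago vs limit 270 → met
5. condition 'sells kegs' does not hold → requirement n/a → met
6. signage compliance review 56 days ago vs limit 60 → met
7. days of unreported inventory shrinkage 10 ≤ 13 → met
All met.

Yes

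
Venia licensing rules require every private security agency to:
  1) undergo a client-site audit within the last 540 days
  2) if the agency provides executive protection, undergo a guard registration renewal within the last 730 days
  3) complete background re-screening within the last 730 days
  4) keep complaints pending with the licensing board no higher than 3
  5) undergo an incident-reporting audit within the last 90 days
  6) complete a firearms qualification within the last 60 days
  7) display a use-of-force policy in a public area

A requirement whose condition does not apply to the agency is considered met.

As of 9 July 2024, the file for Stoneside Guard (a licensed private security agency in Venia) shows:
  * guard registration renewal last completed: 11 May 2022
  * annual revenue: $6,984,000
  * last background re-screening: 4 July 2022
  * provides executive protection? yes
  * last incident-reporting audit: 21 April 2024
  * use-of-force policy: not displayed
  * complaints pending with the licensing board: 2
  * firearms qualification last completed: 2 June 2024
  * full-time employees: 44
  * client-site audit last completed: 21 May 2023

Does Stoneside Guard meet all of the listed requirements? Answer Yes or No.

No

1. client-site audit 415 days ago vs limit 540 → met
2. condition 'provides executive protection' holds; guard registration renewal 790 days ago vs limit 730 → not met
3. background re-screening 736 days ago vs limit 730 → not met
4. complaints pending with the licensing board 2 ≤ 3 → met
5. incident-reporting audit 79 days ago vs limit 90 → met
6. firearms qualification 37 days ago vs limit 60 → met
7. use-of-force policy absent → not met
Not met: 2, 3, 7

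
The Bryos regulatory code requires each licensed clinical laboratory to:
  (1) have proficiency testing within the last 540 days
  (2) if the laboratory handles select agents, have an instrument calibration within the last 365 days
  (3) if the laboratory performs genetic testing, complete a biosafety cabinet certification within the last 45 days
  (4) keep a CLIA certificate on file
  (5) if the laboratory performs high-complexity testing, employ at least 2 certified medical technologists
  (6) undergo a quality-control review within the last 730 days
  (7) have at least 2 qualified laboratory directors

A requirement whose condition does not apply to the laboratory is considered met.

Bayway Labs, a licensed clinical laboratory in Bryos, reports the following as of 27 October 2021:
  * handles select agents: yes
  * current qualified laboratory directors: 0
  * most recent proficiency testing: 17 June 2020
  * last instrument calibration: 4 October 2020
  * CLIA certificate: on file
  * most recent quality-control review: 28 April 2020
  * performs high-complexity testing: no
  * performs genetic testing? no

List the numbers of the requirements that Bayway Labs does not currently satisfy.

1. proficiency testing 497 days ago vs limit 540 → met
2. condition 'handles select agents' holds; instrument calibration 388 days ago vs limit 365 → not met
3. condition 'performs genetic testing' does not hold → requirement n/a → met
4. CLIA certificate present → met
5. condition 'performs high-complexity testing' does not hold → requirement n/a → met
6. quality-control review 547 days ago vs limit 730 → met
7. qualified laboratory directors 0 < 2 → not met
Not met: 2, 7

2, 7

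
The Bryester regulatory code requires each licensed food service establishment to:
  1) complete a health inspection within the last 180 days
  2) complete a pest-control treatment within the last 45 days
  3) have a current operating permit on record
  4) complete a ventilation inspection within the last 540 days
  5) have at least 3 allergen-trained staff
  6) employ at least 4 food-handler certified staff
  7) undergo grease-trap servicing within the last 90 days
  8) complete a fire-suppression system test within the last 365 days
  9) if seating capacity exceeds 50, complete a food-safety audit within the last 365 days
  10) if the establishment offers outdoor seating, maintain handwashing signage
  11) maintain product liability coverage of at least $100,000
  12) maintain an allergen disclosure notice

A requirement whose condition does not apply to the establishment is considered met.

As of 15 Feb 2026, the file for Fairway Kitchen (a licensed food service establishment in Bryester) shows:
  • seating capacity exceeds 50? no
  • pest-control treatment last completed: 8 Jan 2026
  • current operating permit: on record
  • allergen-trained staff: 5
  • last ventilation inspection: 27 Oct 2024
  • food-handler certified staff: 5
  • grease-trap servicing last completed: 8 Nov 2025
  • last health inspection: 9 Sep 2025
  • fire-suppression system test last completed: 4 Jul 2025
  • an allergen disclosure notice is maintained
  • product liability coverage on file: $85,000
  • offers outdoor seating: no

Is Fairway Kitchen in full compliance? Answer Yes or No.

No

1. health inspection 159 days ago vs limit 180 → met
2. pest-control treatment 38 days ago vs limit 45 → met
3. current operating permit present → met
4. ventilation inspection 476 days ago vs limit 540 → met
5. allergen-trained staff 5 ≥ 3 → met
6. food-handler certified staff 5 ≥ 4 → met
7. grease-trap servicing 99 days ago vs limit 90 → not met
8. fire-suppression system test 226 days ago vs limit 365 → met
9. condition 'seating capacity exceeds 50' does not hold → requirement n/a → met
10. condition 'offers outdoor seating' does not hold → requirement n/a → met
11. product liability coverage $85,000 < $100,000 → not met
12. allergen disclosure notice present → met
Not met: 7, 11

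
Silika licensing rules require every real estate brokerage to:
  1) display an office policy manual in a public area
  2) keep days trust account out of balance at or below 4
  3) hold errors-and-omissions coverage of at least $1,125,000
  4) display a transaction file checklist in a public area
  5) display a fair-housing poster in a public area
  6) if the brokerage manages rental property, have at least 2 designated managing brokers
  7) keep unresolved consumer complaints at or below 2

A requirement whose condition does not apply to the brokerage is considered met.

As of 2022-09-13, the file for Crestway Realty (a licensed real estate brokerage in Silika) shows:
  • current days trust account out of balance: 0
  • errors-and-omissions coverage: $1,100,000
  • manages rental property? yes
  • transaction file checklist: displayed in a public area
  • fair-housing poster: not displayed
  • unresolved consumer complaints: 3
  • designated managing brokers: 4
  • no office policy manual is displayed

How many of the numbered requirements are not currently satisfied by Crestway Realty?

4

1. office policy manual absent → not met
2. days trust account out of balance 0 ≤ 4 → met
3. errors-and-omissions coverage $1,100,000 < $1,125,000 → not met
4. transaction file checklist present → met
5. fair-housing poster absent → not met
6. condition 'manages rental property' holds; designated managing brokers 4 ≥ 2 → met
7. unresolved consumer complaints 3 > 2 → not met
Not met: 4 of 7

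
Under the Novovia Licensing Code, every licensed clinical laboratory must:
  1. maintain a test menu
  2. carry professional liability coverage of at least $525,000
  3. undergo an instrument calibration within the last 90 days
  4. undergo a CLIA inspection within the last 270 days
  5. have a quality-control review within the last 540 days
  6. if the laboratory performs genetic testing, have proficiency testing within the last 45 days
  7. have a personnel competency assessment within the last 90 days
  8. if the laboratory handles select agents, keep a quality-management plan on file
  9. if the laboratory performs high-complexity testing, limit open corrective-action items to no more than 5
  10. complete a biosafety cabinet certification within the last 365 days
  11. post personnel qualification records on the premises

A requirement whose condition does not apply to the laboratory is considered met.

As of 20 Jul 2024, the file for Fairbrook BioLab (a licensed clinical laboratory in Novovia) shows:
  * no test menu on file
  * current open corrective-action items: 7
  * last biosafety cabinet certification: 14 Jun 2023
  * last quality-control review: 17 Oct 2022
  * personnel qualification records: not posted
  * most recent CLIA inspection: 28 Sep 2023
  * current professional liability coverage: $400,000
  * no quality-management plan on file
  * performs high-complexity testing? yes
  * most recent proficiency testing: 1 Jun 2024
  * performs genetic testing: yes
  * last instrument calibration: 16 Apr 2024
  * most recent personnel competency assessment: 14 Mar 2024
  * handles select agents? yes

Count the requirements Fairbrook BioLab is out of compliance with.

11

1. test menu absent → not met
2. professional liability coverage $400,000 < $525,000 → not met
3. instrument calibration 95 days ago vs limit 90 → not met
4. CLIA inspection 296 days ago vs limit 270 → not met
5. quality-control review 642 days ago vs limit 540 → not met
6. condition 'performs genetic testing' holds; proficiency testing 49 days ago vs limit 45 → not met
7. personnel competency assessment 128 days ago vs limit 90 → not met
8. condition 'handles select agents' holds; quality-management plan absent → not met
9. condition 'performs high-complexity testing' holds; open corrective-action items 7 > 5 → not met
10. biosafety cabinet certification 402 days ago vs limit 365 → not met
11. personnel qualification records absent → not met
Not met: 11 of 11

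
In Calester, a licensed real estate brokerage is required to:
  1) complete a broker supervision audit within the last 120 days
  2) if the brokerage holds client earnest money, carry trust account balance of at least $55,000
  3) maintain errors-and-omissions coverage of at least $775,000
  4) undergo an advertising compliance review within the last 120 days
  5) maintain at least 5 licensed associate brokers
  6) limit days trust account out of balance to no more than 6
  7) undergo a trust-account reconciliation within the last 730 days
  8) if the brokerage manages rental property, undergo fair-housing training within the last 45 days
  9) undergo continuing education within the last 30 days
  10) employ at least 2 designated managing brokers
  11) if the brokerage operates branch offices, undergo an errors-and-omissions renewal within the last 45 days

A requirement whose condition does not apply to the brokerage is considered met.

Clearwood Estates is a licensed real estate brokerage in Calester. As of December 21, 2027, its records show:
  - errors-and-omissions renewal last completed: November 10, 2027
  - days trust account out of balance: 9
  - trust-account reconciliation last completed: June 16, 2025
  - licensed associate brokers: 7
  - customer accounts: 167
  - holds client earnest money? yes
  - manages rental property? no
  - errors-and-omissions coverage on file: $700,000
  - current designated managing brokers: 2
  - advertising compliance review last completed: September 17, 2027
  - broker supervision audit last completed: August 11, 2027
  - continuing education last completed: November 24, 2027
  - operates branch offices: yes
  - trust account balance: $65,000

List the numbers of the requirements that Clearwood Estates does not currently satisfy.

1, 3, 6, 7

1. broker supervision audit 132 days ago vs limit 120 → not met
2. condition 'holds client earnest money' holds; trust account balance $65,000 ≥ $55,000 → met
3. errors-and-omissions coverage $700,000 < $775,000 → not met
4. advertising compliance review 95 days ago vs limit 120 → met
5. licensed associate brokers 7 ≥ 5 → met
6. days trust account out of balance 9 > 6 → not met
7. trust-account reconciliation 918 days ago vs limit 730 → not met
8. condition 'manages rental property' does not hold → requirement n/a → met
9. continuing education 27 days ago vs limit 30 → met
10. designated managing brokers 2 ≥ 2 → met
11. condition 'operates branch offices' holds; errors-and-omissions renewal 41 days ago vs limit 45 → met
Not met: 1, 3, 6, 7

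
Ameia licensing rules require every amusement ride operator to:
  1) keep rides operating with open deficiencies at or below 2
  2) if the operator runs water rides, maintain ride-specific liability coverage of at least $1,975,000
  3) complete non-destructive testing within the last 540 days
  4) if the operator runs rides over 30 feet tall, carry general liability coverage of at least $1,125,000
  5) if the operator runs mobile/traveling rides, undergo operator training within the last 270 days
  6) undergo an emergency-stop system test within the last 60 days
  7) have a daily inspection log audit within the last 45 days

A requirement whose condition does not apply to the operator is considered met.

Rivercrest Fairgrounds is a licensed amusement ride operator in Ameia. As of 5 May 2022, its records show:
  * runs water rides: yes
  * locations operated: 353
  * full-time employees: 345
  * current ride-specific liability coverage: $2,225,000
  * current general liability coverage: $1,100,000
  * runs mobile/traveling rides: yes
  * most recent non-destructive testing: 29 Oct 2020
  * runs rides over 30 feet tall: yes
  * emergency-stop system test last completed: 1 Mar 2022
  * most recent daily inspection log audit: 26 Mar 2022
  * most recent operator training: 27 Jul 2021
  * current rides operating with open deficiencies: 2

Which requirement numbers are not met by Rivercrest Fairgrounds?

3, 4, 5, 6

1. rides operating with open deficiencies 2 ≤ 2 → met
2. condition 'runs water rides' holds; ride-specific liability coverage $2,225,000 ≥ $1,975,000 → met
3. non-destructive testing 553 days ago vs limit 540 → not met
4. condition 'runs rides over 30 feet tall' holds; general liability coverage $1,100,000 < $1,125,000 → not met
5. condition 'runs mobile/traveling rides' holds; operator training 282 days ago vs limit 270 → not met
6. emergency-stop system test 65 days ago vs limit 60 → not met
7. daily inspection log audit 40 days ago vs limit 45 → met
Not met: 3, 4, 5, 6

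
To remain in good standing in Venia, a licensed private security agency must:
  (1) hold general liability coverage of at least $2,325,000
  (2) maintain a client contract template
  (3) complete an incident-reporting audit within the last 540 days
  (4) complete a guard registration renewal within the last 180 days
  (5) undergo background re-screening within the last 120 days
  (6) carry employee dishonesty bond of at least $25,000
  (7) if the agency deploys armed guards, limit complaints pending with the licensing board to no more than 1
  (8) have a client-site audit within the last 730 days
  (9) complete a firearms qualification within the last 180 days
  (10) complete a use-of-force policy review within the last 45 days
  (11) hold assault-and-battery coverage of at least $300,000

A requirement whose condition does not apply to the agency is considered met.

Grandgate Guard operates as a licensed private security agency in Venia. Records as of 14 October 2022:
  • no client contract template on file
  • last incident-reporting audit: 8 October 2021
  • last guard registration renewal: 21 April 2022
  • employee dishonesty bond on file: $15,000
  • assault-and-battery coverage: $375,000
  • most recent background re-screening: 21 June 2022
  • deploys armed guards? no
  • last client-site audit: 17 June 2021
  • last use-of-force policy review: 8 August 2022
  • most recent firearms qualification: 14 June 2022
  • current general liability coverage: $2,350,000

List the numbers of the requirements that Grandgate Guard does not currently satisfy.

1. general liability coverage $2,350,000 ≥ $2,325,000 → met
2. client contract template absent → not met
3. incident-reporting audit 371 days ago vs limit 540 → met
4. guard registration renewal 176 days ago vs limit 180 → met
5. background re-screening 115 days ago vs limit 120 → met
6. employee dishonesty bond $15,000 < $25,000 → not met
7. condition 'deploys armed guards' does not hold → requirement n/a → met
8. client-site audit 484 days ago vs limit 730 → met
9. firearms qualification 122 days ago vs limit 180 → met
10. use-of-force policy review 67 days ago vs limit 45 → not met
11. assault-and-battery coverage $375,000 ≥ $300,000 → met
Not met: 2, 6, 10

2, 6, 10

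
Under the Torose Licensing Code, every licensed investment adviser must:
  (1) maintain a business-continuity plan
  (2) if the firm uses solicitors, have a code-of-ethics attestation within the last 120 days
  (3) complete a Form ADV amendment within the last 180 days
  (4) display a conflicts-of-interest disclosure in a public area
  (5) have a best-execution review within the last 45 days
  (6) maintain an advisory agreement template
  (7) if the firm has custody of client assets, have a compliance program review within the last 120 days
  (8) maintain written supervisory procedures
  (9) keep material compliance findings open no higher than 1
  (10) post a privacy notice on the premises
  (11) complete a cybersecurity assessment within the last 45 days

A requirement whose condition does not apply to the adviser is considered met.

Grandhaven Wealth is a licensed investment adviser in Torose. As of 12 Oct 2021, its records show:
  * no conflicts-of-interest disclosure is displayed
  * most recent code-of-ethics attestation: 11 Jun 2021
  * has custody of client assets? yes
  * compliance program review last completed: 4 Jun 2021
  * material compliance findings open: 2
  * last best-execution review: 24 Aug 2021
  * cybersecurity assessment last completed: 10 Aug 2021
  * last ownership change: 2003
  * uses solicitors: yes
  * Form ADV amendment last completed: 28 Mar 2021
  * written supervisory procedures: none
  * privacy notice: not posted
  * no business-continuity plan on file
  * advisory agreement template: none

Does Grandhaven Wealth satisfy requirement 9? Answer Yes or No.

9. material compliance findings open 2 > 1 → not met

No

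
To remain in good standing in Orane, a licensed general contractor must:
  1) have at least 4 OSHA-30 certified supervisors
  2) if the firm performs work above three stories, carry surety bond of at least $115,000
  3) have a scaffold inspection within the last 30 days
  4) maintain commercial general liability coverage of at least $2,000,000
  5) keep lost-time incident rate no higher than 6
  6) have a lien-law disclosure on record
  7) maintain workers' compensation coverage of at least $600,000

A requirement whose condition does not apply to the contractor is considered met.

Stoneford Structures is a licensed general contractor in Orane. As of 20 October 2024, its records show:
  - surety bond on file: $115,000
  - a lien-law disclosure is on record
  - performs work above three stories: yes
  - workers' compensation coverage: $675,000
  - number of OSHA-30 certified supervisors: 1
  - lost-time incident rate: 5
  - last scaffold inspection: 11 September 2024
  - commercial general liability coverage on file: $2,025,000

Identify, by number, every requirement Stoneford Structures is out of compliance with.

1, 3

1. OSHA-30 certified supervisors 1 < 4 → not met
2. condition 'performs work above three stories' holds; surety bond $115,000 ≥ $115,000 → met
3. scaffold inspection 39 days ago vs limit 30 → not met
4. commercial general liability coverage $2,025,000 ≥ $2,000,000 → met
5. lost-time incident rate 5 ≤ 6 → met
6. lien-law disclosure present → met
7. workers' compensation coverage $675,000 ≥ $600,000 → met
Not met: 1, 3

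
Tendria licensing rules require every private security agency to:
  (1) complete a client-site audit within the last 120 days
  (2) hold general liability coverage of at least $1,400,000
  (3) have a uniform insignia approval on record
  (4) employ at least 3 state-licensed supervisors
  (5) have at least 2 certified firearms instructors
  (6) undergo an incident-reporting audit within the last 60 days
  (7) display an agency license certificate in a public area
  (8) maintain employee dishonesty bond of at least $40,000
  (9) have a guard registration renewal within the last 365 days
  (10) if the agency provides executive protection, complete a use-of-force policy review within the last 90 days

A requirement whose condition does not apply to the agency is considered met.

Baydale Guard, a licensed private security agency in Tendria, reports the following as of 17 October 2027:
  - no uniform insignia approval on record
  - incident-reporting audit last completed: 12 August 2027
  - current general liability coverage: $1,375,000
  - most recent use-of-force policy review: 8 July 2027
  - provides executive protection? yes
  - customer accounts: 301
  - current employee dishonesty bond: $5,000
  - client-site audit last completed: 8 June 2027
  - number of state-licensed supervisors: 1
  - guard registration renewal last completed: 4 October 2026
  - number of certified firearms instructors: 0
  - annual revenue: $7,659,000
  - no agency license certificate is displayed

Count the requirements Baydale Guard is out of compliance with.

1. client-site audit 131 days ago vs limit 120 → not met
2. general liability coverage $1,375,000 < $1,400,000 → not met
3. uniform insignia approval absent → not met
4. state-licensed supervisors 1 < 3 → not met
5. certified firearms instructors 0 < 2 → not met
6. incident-reporting audit 66 days ago vs limit 60 → not met
7. agency license certificate absent → not met
8. employee dishonesty bond $5,000 < $40,000 → not met
9. guard registration renewal 378 days ago vs limit 365 → not met
10. condition 'provides executive protection' holds; use-of-force policy review 101 days ago vs limit 90 → not met
Not met: 10 of 10

10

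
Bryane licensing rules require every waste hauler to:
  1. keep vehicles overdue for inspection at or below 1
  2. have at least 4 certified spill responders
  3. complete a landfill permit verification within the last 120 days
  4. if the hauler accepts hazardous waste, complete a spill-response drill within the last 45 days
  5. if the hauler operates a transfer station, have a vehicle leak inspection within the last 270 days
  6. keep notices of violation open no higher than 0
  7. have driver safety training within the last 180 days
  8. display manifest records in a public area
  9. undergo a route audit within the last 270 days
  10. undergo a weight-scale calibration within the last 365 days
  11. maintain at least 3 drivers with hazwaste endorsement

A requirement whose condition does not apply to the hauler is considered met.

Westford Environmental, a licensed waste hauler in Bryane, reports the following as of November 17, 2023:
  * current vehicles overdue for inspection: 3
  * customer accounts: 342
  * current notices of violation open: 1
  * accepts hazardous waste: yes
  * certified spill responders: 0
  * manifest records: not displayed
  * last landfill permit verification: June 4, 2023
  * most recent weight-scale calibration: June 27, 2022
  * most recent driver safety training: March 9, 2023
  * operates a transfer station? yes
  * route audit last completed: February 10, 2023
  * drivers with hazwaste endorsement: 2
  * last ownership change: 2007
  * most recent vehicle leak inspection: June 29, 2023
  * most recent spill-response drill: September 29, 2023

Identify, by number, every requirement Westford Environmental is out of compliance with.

1. vehicles overdue for inspection 3 > 1 → not met
2. certified spill responders 0 < 4 → not met
3. landfill permit verification 166 days ago vs limit 120 → not met
4. condition 'accepts hazardous waste' holds; spill-response drill 49 days ago vs limit 45 → not met
5. condition 'operates a transfer station' holds; vehicle leak inspection 141 days ago vs limit 270 → met
6. notices of violation open 1 > 0 → not met
7. driver safety training 253 days ago vs limit 180 → not met
8. manifest records absent → not met
9. route audit 280 days ago vs limit 270 → not met
10. weight-scale calibration 508 days ago vs limit 365 → not met
11. drivers with hazwaste endorsement 2 < 3 → not met
Not met: 1, 2, 3, 4, 6, 7, 8, 9, 10, 11

1, 2, 3, 4, 6, 7, 8, 9, 10, 11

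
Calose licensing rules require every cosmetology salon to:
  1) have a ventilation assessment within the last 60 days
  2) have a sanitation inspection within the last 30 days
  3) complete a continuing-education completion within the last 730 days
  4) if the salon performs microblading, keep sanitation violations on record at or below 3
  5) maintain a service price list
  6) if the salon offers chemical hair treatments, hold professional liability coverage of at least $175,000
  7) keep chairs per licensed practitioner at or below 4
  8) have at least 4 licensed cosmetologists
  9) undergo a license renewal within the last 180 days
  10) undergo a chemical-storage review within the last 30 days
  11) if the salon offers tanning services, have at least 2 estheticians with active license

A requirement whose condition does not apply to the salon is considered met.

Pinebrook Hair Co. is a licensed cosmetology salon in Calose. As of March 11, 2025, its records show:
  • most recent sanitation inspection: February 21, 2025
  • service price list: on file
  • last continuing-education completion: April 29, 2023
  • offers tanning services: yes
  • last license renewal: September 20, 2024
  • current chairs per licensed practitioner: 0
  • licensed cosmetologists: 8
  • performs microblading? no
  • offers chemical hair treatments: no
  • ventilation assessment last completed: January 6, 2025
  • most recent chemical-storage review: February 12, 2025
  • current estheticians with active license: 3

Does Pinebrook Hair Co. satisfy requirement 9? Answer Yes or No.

Yes

9. license renewal 172 days ago vs limit 180 → met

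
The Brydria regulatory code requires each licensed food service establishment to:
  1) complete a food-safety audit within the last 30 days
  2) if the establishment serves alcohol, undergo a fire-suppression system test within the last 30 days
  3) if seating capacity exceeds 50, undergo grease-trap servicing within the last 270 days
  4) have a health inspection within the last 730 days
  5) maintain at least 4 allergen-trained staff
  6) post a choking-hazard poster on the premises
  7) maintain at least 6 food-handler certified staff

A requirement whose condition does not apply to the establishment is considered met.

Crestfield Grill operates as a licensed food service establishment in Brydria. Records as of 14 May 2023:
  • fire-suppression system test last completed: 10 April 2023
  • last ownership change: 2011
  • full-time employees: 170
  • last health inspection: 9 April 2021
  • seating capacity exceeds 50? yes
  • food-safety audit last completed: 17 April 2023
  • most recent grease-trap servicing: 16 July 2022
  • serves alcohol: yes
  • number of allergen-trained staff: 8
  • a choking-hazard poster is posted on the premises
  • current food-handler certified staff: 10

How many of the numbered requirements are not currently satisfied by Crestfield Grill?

1. food-safety audit 27 days ago vs limit 30 → met
2. condition 'serves alcohol' holds; fire-suppression system test 34 days ago vs limit 30 → not met
3. condition 'seating capacity exceeds 50' holds; grease-trap servicing 302 days ago vs limit 270 → not met
4. health inspection 765 days ago vs limit 730 → not met
5. allergen-trained staff 8 ≥ 4 → met
6. choking-hazard poster present → met
7. food-handler certified staff 10 ≥ 6 → met
Not met: 3 of 7

3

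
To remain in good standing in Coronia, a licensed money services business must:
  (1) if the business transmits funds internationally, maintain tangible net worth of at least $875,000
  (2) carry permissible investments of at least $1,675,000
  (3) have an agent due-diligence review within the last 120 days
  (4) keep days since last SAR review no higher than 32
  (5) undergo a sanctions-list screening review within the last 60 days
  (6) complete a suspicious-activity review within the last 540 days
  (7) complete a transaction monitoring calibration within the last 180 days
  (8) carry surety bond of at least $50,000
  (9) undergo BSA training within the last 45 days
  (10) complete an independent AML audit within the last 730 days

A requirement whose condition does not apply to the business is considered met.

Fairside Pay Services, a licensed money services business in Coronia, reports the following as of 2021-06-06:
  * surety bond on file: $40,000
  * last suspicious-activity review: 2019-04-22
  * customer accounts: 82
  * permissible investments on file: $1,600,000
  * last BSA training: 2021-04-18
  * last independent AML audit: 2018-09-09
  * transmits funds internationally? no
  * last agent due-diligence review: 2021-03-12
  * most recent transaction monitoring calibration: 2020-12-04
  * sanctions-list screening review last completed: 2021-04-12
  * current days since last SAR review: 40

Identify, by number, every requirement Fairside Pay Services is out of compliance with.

1. condition 'transmits funds internationally' does not hold → requirement n/a → met
2. permissible investments $1,600,000 < $1,675,000 → not met
3. agent due-diligence review 86 days ago vs limit 120 → met
4. days since last SAR review 40 > 32 → not met
5. sanctions-list screening review 55 days ago vs limit 60 → met
6. suspicious-activity review 776 days ago vs limit 540 → not met
7. transaction monitoring calibration 184 days ago vs limit 180 → not met
8. surety bond $40,000 < $50,000 → not met
9. BSA training 49 days ago vs limit 45 → not met
10. independent AML audit 1001 days ago vs limit 730 → not met
Not met: 2, 4, 6, 7, 8, 9, 10

2, 4, 6, 7, 8, 9, 10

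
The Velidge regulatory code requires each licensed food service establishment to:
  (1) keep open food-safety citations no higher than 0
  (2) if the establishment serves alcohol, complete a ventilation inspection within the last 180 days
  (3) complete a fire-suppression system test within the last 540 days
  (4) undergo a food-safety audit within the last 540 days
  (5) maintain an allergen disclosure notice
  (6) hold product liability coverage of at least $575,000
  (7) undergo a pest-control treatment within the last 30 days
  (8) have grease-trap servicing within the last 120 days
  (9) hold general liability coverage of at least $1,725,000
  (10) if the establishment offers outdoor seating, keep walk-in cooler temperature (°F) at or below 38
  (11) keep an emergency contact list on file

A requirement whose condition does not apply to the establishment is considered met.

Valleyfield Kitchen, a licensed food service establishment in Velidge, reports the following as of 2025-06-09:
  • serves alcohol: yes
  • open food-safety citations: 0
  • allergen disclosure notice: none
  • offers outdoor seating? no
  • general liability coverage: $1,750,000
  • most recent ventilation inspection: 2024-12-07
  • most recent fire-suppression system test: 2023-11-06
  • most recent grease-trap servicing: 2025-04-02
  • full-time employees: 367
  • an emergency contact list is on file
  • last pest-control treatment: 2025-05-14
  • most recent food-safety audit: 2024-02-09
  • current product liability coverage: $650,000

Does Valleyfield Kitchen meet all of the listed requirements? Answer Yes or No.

1. open food-safety citations 0 ≤ 0 → met
2. condition 'serves alcohol' holds; ventilation inspection 184 days ago vs limit 180 → not met
3. fire-suppression system test 581 days ago vs limit 540 → not met
4. food-safety audit 486 days ago vs limit 540 → met
5. allergen disclosure notice absent → not met
6. product liability coverage $650,000 ≥ $575,000 → met
7. pest-control treatment 26 days ago vs limit 30 → met
8. grease-trap servicing 68 days ago vs limit 120 → met
9. general liability coverage $1,750,000 ≥ $1,725,000 → met
10. condition 'offers outdoor seating' does not hold → requirement n/a → met
11. emergency contact list present → met
Not met: 2, 3, 5

No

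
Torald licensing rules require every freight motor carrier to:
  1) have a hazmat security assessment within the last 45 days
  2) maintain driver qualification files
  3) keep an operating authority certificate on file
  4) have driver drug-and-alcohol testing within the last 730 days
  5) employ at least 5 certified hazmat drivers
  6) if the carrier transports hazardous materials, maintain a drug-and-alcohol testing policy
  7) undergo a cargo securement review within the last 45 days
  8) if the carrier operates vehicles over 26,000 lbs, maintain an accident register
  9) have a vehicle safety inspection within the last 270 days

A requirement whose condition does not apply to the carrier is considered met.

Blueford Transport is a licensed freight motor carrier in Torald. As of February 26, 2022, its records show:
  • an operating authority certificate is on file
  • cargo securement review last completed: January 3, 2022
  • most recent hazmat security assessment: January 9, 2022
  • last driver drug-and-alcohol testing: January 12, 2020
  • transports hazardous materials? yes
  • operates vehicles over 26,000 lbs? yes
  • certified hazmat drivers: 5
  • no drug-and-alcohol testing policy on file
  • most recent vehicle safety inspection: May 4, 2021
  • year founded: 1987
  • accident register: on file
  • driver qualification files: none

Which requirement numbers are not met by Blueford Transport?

1. hazmat security assessment 48 days ago vs limit 45 → not met
2. driver qualification files absent → not met
3. operating authority certificate present → met
4. driver drug-and-alcohol testing 776 days ago vs limit 730 → not met
5. certified hazmat drivers 5 ≥ 5 → met
6. condition 'transports hazardous materials' holds; drug-and-alcohol testing policy absent → not met
7. cargo securement review 54 days ago vs limit 45 → not met
8. condition 'operates vehicles over 26,000 lbs' holds; accident register present → met
9. vehicle safety inspection 298 days ago vs limit 270 → not met
Not met: 1, 2, 4, 6, 7, 9

1, 2, 4, 6, 7, 9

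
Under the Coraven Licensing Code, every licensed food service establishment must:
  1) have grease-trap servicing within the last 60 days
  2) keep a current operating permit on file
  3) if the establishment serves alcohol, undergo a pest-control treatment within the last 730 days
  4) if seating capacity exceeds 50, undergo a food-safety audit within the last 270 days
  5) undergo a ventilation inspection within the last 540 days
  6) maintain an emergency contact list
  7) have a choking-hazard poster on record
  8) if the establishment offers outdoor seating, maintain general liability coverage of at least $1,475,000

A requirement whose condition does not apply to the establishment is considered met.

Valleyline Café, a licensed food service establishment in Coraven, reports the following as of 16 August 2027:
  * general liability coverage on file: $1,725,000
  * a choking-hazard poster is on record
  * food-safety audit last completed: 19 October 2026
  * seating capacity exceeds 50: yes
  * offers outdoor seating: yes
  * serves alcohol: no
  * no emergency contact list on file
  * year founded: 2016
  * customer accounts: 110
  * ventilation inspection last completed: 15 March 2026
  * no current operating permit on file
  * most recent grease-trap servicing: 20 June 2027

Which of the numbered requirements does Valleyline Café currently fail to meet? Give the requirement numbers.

1. grease-trap servicing 57 days ago vs limit 60 → met
2. current operating permit absent → not met
3. condition 'serves alcohol' does not hold → requirement n/a → met
4. condition 'seating capacity exceeds 50' holds; food-safety audit 301 days ago vs limit 270 → not met
5. ventilation inspection 519 days ago vs limit 540 → met
6. emergency contact list absent → not met
7. choking-hazard poster present → met
8. condition 'offers outdoor seating' holds; general liability coverage $1,725,000 ≥ $1,475,000 → met
Not met: 2, 4, 6

2, 4, 6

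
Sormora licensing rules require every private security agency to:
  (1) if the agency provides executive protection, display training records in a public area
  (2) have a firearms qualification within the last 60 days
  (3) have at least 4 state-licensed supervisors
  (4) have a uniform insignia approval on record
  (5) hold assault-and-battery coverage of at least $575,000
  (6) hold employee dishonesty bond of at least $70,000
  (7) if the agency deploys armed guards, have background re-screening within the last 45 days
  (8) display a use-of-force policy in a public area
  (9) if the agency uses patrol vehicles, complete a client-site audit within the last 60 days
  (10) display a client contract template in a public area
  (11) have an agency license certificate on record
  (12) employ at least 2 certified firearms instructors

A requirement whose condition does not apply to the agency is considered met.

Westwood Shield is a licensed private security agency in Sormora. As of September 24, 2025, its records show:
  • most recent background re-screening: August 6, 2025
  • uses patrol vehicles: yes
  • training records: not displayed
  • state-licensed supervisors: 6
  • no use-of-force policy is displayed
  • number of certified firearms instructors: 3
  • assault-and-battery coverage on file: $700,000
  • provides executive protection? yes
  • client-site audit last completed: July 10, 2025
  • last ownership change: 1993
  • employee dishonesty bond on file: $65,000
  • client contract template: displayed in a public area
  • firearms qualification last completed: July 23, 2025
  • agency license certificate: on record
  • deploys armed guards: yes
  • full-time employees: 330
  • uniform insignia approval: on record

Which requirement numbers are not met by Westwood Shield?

1, 2, 6, 7, 8, 9

1. condition 'provides executive protection' holds; training records absent → not met
2. firearms qualification 63 days ago vs limit 60 → not met
3. state-licensed supervisors 6 ≥ 4 → met
4. uniform insignia approval present → met
5. assault-and-battery coverage $700,000 ≥ $575,000 → met
6. employee dishonesty bond $65,000 < $70,000 → not met
7. condition 'deploys armed guards' holds; background re-screening 49 days ago vs limit 45 → not met
8. use-of-force policy absent → not met
9. condition 'uses patrol vehicles' holds; client-site audit 76 days ago vs limit 60 → not met
10. client contract template present → met
11. agency license certificate present → met
12. certified firearms instructors 3 ≥ 2 → met
Not met: 1, 2, 6, 7, 8, 9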